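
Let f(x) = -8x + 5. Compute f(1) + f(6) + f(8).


f(1) = -3
f(6) = -43
f(8) = -59
Sum = -105

-105


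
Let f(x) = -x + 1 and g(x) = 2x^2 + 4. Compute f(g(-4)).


-35


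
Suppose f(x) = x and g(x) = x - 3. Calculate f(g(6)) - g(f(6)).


0


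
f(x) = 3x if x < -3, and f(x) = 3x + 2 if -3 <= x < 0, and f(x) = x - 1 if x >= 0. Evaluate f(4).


4 satisfies x >= 0
f(4) = 3

3


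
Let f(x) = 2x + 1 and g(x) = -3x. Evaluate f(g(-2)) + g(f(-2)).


22


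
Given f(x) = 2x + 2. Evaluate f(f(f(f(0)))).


f(0) = 2
f(2) = 6
f(6) = 14
f(14) = 30

30


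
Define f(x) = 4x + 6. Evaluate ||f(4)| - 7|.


15


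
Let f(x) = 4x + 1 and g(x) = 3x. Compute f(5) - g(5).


f(5) = 21
g(5) = 15
Difference = 6

6


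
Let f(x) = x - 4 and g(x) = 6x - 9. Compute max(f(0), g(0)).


f(0) = -4
g(0) = -9
max = -4

-4


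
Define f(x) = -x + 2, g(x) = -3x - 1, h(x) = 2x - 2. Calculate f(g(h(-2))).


h(-2) = -6
g(-6) = 17
f(17) = -15

-15


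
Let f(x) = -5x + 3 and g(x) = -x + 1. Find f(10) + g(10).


-56


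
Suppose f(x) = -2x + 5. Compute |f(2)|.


1


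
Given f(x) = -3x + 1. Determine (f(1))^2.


f(1) = -2
(-2)^2 = 4

4


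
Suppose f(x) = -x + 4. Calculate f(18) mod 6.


f(18) = -14
-14 mod 6 = 4

4


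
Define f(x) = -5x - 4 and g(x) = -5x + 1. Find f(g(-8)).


g(-8) = 41
f(41) = -209

-209


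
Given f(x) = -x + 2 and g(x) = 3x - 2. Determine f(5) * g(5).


f(5) = -3
g(5) = 13
Product = -39

-39


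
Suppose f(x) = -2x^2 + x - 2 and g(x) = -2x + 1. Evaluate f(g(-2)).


g(-2) = 5
f(5) = (-2)*(5)^2 + 1*(5) - 2 = -47

-47


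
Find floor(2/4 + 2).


2/4 = 0.5
0.5 + 2 = 2.5
floor(2.5) = 2

2


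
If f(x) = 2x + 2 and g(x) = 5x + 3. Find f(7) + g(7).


f(7) = 16
g(7) = 38
Sum = 54

54


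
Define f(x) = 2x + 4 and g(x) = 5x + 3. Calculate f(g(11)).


g(11) = 58
f(58) = 120

120


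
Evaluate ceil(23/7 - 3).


1


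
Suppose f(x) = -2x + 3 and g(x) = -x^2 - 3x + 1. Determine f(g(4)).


g(4) = -27
f(-27) = 57

57


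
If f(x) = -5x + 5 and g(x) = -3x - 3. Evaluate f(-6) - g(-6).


20


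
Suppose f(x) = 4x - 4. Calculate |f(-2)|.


f(-2) = -12
|-12| = 12

12


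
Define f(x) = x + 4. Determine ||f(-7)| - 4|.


f(-7) = -3
|-3| = 3
|3 - 4| = 1

1


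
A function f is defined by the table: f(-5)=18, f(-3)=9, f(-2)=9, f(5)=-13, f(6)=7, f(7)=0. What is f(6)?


Reading from the table at x = 6

7


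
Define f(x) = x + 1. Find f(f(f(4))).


f(4) = 5
f(5) = 6
f(6) = 7

7


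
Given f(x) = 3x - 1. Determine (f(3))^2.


f(3) = 8
(8)^2 = 64

64


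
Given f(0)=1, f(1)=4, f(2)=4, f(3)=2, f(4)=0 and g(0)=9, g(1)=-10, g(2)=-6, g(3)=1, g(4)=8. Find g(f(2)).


f(2) = 4
g(4) = 8

8


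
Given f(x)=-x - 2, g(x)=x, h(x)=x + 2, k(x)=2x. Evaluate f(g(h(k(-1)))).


k(-1) = -2
h(-2) = 0
g(0) = 0
f(0) = -2

-2


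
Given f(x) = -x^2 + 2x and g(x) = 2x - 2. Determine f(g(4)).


g(4) = 6
f(6) = (-1)*(6)^2 + 2*(6) = -24

-24


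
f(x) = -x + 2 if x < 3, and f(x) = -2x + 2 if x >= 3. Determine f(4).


-6


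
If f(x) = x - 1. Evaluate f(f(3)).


f(3) = 2
f(2) = 1

1


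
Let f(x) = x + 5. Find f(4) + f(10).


f(4) = 9
f(10) = 15
Sum = 24

24


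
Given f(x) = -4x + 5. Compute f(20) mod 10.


f(20) = -75
-75 mod 10 = 5

5


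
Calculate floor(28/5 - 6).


-1


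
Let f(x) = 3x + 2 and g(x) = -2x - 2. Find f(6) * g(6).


f(6) = 20
g(6) = -14
Product = -280

-280


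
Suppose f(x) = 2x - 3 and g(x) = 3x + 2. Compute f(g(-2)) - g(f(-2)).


f(g(-2)) = -11
g(f(-2)) = -19
Difference = 8

8


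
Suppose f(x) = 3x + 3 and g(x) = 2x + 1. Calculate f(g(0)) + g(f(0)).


13


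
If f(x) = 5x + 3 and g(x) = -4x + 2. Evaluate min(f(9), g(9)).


f(9) = 48
g(9) = -34
min = -34

-34


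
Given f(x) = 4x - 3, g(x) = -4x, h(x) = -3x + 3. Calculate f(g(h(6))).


h(6) = -15
g(-15) = 60
f(60) = 237

237


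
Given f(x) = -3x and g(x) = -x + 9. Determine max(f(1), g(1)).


f(1) = -3
g(1) = 8
max = 8

8


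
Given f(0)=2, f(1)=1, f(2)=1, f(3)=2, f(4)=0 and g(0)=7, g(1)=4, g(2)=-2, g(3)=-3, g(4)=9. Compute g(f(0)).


-2


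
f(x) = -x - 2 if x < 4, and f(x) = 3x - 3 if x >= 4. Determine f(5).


5 satisfies x >= 4
f(5) = 12

12


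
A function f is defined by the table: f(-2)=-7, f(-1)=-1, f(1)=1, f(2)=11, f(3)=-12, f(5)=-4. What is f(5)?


Reading from the table at x = 5

-4


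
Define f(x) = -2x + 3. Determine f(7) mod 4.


f(7) = -11
-11 mod 4 = 1

1


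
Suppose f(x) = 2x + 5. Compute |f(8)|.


f(8) = 21
|21| = 21

21


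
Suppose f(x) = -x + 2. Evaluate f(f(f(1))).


f(1) = 1
f(1) = 1
f(1) = 1

1


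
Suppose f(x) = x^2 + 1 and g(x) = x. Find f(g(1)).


g(1) = 1
f(1) = 1*(1)^2 + 1 = 2

2


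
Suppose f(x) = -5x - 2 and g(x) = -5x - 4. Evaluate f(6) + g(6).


f(6) = -32
g(6) = -34
Sum = -66

-66


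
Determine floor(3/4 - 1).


3/4 = 0.75
0.75 - 1 = -0.25
floor(-0.25) = -1

-1


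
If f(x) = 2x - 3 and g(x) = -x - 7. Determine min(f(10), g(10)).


-17


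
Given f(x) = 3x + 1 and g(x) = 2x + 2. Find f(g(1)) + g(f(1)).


f(g(1)) = 13
g(f(1)) = 10
Sum = 23

23


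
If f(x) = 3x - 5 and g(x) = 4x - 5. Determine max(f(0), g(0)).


f(0) = -5
g(0) = -5
max = -5

-5


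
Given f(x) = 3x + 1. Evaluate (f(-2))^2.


f(-2) = -5
(-5)^2 = 25

25


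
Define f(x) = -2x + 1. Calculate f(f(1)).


f(1) = -1
f(-1) = 3

3


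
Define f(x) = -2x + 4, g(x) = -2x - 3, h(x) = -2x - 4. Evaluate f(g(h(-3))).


h(-3) = 2
g(2) = -7
f(-7) = 18

18


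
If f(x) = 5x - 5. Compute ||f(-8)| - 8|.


f(-8) = -45
|-45| = 45
|45 - 8| = 37

37


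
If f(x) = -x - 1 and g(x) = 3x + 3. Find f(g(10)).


g(10) = 33
f(33) = -34

-34


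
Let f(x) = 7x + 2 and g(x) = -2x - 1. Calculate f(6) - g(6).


f(6) = 44
g(6) = -13
Difference = 57

57


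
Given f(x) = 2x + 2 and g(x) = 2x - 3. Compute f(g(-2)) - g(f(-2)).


f(g(-2)) = -12
g(f(-2)) = -7
Difference = -5

-5


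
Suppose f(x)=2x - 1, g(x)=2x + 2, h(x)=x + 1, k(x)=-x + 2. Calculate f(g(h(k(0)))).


k(0) = 2
h(2) = 3
g(3) = 8
f(8) = 15

15


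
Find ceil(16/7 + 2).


16/7 = 2.2857
2.2857 + 2 = 4.2857
ceil(4.2857) = 5

5


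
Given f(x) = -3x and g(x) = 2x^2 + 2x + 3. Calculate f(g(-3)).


g(-3) = 15
f(15) = -45

-45


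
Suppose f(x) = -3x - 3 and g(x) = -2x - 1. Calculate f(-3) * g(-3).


f(-3) = 6
g(-3) = 5
Product = 30

30


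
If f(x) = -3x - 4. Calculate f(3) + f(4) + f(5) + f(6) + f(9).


f(3) = -13
f(4) = -16
f(5) = -19
f(6) = -22
f(9) = -31
Sum = -101

-101


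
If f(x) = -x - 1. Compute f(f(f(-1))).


f(-1) = 0
f(0) = -1
f(-1) = 0

0


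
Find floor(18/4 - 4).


18/4 = 4.5
4.5 - 4 = 0.5
floor(0.5) = 0

0


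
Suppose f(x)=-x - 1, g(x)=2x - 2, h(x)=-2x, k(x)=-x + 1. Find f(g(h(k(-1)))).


k(-1) = 2
h(2) = -4
g(-4) = -10
f(-10) = 9

9


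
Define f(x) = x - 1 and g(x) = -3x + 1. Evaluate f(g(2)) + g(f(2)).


f(g(2)) = -6
g(f(2)) = -2
Sum = -8

-8


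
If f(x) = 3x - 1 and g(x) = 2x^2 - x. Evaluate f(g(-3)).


g(-3) = 21
f(21) = 62

62


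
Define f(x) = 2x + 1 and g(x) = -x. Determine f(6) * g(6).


f(6) = 13
g(6) = -6
Product = -78

-78


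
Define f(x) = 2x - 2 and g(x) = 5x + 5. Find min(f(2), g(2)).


f(2) = 2
g(2) = 15
min = 2

2


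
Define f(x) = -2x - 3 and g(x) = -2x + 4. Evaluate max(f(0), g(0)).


f(0) = -3
g(0) = 4
max = 4

4


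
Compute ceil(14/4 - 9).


14/4 = 3.5
3.5 - 9 = -5.5
ceil(-5.5) = -5

-5


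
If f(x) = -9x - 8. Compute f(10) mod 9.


f(10) = -98
-98 mod 9 = 1

1


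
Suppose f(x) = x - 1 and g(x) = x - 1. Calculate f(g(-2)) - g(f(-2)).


f(g(-2)) = -4
g(f(-2)) = -4
Difference = 0

0


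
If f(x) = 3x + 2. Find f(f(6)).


62


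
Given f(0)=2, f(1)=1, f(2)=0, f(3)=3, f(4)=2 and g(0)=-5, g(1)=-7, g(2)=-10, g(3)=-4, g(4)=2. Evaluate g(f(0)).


f(0) = 2
g(2) = -10

-10


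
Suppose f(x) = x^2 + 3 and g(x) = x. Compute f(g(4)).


g(4) = 4
f(4) = 1*(4)^2 + 3 = 19

19


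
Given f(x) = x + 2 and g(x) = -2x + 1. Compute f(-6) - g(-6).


f(-6) = -4
g(-6) = 13
Difference = -17

-17


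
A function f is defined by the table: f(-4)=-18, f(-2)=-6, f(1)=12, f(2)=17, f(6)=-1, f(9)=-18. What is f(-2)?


Reading from the table at x = -2

-6


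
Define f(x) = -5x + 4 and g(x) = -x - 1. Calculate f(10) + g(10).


f(10) = -46
g(10) = -11
Sum = -57

-57


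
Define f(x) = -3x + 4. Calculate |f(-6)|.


f(-6) = 22
|22| = 22

22


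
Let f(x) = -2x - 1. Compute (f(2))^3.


f(2) = -5
(-5)^3 = -125

-125


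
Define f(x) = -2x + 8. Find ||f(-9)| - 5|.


21


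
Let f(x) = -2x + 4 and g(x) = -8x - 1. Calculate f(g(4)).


g(4) = -33
f(-33) = 70

70


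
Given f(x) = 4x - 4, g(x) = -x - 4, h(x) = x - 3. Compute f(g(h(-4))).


h(-4) = -7
g(-7) = 3
f(3) = 8

8


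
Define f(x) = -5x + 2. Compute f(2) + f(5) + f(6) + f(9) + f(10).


f(2) = -8
f(5) = -23
f(6) = -28
f(9) = -43
f(10) = -48
Sum = -150

-150


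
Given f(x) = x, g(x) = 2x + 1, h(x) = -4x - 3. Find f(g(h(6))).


h(6) = -27
g(-27) = -53
f(-53) = -53

-53


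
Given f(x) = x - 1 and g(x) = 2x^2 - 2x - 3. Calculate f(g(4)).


g(4) = 21
f(21) = 20

20


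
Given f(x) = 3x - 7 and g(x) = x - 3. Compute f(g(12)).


g(12) = 9
f(9) = 20

20


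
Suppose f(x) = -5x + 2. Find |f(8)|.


f(8) = -38
|-38| = 38

38


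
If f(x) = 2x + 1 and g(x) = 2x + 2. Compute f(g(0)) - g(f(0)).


1


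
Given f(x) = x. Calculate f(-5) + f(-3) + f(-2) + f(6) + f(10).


f(-5) = -5
f(-3) = -3
f(-2) = -2
f(6) = 6
f(10) = 10
Sum = 6

6


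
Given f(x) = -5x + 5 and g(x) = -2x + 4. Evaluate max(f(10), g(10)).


f(10) = -45
g(10) = -16
max = -16

-16


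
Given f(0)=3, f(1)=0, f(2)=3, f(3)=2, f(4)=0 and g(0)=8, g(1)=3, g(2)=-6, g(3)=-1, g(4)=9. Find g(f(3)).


f(3) = 2
g(2) = -6

-6


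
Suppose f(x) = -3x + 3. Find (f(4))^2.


f(4) = -9
(-9)^2 = 81

81


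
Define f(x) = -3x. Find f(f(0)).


f(0) = 0
f(0) = 0

0


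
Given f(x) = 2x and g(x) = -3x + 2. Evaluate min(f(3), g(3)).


f(3) = 6
g(3) = -7
min = -7

-7


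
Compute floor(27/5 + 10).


27/5 = 5.4
5.4 + 10 = 15.4
floor(15.4) = 15

15


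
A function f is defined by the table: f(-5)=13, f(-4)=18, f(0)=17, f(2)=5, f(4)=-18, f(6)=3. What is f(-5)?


Reading from the table at x = -5

13


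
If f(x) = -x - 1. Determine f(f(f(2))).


f(2) = -3
f(-3) = 2
f(2) = -3

-3


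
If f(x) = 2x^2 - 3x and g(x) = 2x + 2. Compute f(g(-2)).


g(-2) = -2
f(-2) = 2*(-2)^2 - 3*(-2) = 14

14


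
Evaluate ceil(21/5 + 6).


21/5 = 4.2
4.2 + 6 = 10.2
ceil(10.2) = 11

11


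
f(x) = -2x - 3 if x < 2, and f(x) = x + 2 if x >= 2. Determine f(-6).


-6 satisfies x < 2
f(-6) = 9

9


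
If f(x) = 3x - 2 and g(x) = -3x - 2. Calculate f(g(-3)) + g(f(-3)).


f(g(-3)) = 19
g(f(-3)) = 31
Sum = 50

50


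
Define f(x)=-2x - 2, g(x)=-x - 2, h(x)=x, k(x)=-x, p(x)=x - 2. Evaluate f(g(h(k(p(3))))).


0


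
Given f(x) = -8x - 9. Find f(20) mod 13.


f(20) = -169
-169 mod 13 = 0

0


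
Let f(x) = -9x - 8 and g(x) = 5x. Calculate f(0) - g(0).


-8


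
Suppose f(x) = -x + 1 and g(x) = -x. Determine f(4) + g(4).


f(4) = -3
g(4) = -4
Sum = -7

-7


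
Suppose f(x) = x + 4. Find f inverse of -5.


Solve x + 4 = -5
x = (-5 - 4) / 1 = -9

-9


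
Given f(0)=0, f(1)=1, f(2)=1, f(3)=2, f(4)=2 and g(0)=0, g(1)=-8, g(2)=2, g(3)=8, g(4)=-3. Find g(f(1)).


f(1) = 1
g(1) = -8

-8


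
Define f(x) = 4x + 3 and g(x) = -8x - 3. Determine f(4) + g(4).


f(4) = 19
g(4) = -35
Sum = -16

-16


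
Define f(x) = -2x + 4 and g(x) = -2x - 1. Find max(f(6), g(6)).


f(6) = -8
g(6) = -13
max = -8

-8


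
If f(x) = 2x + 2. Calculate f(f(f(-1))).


f(-1) = 0
f(0) = 2
f(2) = 6

6


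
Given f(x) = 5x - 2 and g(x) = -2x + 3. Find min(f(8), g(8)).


f(8) = 38
g(8) = -13
min = -13

-13


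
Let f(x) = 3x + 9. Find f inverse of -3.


Solve 3x + 9 = -3
x = (-3 - 9) / 3 = -4

-4


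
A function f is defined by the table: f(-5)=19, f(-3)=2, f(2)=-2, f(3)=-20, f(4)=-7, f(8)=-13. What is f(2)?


Reading from the table at x = 2

-2


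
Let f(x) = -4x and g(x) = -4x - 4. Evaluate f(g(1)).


g(1) = -8
f(-8) = 32

32


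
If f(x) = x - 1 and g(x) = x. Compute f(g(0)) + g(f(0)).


f(g(0)) = -1
g(f(0)) = -1
Sum = -2

-2


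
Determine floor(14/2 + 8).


14/2 = 7
7 + 8 = 15
floor(15) = 15

15


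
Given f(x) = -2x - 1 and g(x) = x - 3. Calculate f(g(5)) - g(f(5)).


f(g(5)) = -5
g(f(5)) = -14
Difference = 9

9


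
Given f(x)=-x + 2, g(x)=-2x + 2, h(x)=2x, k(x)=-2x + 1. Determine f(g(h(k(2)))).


k(2) = -3
h(-3) = -6
g(-6) = 14
f(14) = -12

-12


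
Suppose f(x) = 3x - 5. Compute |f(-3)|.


f(-3) = -14
|-14| = 14

14


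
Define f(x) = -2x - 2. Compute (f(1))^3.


f(1) = -4
(-4)^3 = -64

-64


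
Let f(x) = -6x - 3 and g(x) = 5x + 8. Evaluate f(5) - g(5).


-66


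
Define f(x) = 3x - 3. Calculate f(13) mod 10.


6


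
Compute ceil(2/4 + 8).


2/4 = 0.5
0.5 + 8 = 8.5
ceil(8.5) = 9

9


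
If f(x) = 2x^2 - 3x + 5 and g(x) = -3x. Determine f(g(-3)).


g(-3) = 9
f(9) = 2*(9)^2 - 3*(9) + 5 = 140

140


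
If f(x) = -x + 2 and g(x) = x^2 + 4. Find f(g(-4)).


g(-4) = 20
f(20) = -18

-18


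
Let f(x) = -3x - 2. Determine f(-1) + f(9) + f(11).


f(-1) = 1
f(9) = -29
f(11) = -35
Sum = -63

-63


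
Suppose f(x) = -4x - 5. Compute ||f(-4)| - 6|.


f(-4) = 11
|11| = 11
|11 - 6| = 5

5


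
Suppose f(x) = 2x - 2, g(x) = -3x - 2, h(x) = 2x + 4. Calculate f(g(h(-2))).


h(-2) = 0
g(0) = -2
f(-2) = -6

-6


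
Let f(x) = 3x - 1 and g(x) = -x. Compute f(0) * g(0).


f(0) = -1
g(0) = 0
Product = 0

0


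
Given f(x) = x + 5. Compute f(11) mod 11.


f(11) = 16
16 mod 11 = 5

5


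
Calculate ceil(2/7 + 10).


11


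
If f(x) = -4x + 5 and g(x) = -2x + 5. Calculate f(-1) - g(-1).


f(-1) = 9
g(-1) = 7
Difference = 2

2


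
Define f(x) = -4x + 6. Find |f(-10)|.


46


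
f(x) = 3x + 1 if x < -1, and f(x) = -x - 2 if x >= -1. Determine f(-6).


-6 satisfies x < -1
f(-6) = -17

-17


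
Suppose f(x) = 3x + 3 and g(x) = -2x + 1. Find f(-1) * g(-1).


0


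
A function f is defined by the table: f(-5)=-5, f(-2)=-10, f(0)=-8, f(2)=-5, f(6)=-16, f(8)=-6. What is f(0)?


Reading from the table at x = 0

-8


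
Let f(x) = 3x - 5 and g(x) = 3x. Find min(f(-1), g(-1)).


f(-1) = -8
g(-1) = -3
min = -8

-8


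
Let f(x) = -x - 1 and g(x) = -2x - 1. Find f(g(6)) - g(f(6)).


f(g(6)) = 12
g(f(6)) = 13
Difference = -1

-1


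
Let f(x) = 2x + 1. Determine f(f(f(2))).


f(2) = 5
f(5) = 11
f(11) = 23

23


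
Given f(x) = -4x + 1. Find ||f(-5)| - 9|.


f(-5) = 21
|21| = 21
|21 - 9| = 12

12


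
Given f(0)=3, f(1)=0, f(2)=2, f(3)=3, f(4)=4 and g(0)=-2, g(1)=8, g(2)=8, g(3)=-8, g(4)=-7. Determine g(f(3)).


f(3) = 3
g(3) = -8

-8


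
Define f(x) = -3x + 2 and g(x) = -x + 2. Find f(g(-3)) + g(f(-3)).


f(g(-3)) = -13
g(f(-3)) = -9
Sum = -22

-22


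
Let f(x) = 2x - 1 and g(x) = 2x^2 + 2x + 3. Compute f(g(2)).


29


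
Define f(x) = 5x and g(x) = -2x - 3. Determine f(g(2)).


g(2) = -7
f(-7) = -35

-35


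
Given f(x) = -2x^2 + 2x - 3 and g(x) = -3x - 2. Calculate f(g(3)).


g(3) = -11
f(-11) = (-2)*(-11)^2 + 2*(-11) - 3 = -267

-267


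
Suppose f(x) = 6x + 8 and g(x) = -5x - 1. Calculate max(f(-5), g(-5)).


f(-5) = -22
g(-5) = 24
max = 24

24


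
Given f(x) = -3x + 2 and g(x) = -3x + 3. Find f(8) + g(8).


f(8) = -22
g(8) = -21
Sum = -43

-43


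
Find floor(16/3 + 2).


16/3 = 5.3333
5.3333 + 2 = 7.3333
floor(7.3333) = 7

7


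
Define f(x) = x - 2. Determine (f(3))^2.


1


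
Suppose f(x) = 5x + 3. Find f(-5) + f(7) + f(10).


f(-5) = -22
f(7) = 38
f(10) = 53
Sum = 69

69


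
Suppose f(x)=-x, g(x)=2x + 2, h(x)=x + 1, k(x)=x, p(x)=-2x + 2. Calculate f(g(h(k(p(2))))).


0


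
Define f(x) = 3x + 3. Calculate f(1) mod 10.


f(1) = 6
6 mod 10 = 6

6


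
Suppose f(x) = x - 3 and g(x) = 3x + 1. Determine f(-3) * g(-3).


f(-3) = -6
g(-3) = -8
Product = 48

48


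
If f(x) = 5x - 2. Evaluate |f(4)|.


f(4) = 18
|18| = 18

18


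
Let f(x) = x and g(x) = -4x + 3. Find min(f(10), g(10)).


f(10) = 10
g(10) = -37
min = -37

-37


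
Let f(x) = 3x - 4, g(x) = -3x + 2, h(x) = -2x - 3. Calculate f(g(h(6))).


h(6) = -15
g(-15) = 47
f(47) = 137

137


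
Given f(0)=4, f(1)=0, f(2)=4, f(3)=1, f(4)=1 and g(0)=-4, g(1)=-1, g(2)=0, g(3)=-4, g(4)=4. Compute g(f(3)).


f(3) = 1
g(1) = -1

-1


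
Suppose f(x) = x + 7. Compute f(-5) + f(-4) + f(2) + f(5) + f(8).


f(-5) = 2
f(-4) = 3
f(2) = 9
f(5) = 12
f(8) = 15
Sum = 41

41


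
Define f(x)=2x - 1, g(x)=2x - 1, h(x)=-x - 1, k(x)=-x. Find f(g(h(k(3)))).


5


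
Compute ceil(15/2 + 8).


16


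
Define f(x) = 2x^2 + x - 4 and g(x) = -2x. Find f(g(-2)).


g(-2) = 4
f(4) = 2*(4)^2 + 1*(4) - 4 = 32

32


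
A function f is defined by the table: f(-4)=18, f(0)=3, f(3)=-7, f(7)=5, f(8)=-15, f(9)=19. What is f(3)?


Reading from the table at x = 3

-7


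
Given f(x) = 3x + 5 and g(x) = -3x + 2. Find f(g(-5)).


g(-5) = 17
f(17) = 56

56


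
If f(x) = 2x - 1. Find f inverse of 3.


Solve 2x - 1 = 3
x = (3 + 1) / 2 = 2

2


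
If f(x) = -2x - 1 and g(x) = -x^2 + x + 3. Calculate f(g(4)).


g(4) = -9
f(-9) = 17

17


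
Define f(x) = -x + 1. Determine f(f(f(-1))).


2


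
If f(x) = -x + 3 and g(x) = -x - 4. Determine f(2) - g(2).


7


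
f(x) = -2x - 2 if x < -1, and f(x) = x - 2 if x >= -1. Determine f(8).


8 satisfies x >= -1
f(8) = 6

6


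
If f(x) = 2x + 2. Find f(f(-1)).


2


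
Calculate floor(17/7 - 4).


17/7 = 2.4286
2.4286 - 4 = -1.5714
floor(-1.5714) = -2

-2


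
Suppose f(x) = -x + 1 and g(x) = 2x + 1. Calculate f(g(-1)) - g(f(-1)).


-3


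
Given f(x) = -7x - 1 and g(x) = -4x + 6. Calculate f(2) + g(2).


f(2) = -15
g(2) = -2
Sum = -17

-17


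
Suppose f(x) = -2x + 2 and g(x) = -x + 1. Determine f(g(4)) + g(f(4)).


f(g(4)) = 8
g(f(4)) = 7
Sum = 15

15


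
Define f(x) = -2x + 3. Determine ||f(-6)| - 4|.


f(-6) = 15
|15| = 15
|15 - 4| = 11

11


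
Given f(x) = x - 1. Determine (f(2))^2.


1


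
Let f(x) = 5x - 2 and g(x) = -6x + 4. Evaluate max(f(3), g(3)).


f(3) = 13
g(3) = -14
max = 13

13


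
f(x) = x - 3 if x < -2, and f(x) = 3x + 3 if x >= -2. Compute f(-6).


-6 satisfies x < -2
f(-6) = -9

-9


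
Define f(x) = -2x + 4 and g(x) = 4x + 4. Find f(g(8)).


g(8) = 36
f(36) = -68

-68


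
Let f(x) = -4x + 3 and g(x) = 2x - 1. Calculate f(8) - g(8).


f(8) = -29
g(8) = 15
Difference = -44

-44


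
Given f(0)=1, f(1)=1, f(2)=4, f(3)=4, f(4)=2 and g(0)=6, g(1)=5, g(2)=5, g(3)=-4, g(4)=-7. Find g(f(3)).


f(3) = 4
g(4) = -7

-7


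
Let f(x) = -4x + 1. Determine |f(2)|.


f(2) = -7
|-7| = 7

7


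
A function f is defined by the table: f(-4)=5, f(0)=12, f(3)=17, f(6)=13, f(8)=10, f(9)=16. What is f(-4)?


Reading from the table at x = -4

5


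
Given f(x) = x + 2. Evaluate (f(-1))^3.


f(-1) = 1
(1)^3 = 1

1


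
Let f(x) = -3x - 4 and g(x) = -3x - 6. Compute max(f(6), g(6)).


f(6) = -22
g(6) = -24
max = -22

-22


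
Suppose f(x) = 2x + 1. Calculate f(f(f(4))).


f(4) = 9
f(9) = 19
f(19) = 39

39


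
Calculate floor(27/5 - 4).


27/5 = 5.4
5.4 - 4 = 1.4
floor(1.4) = 1

1


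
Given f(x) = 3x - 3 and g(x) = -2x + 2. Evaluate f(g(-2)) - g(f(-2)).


-5


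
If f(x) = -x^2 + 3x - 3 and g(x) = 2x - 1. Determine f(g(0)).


-7


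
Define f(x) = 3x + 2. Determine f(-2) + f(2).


f(-2) = -4
f(2) = 8
Sum = 4

4


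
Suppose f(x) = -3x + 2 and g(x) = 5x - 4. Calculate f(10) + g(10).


f(10) = -28
g(10) = 46
Sum = 18

18


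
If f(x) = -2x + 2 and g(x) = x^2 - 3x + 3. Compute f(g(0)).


g(0) = 3
f(3) = -4

-4


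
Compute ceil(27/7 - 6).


27/7 = 3.8571
3.8571 - 6 = -2.1429
ceil(-2.1429) = -2

-2


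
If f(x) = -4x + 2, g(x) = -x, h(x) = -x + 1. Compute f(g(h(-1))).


h(-1) = 2
g(2) = -2
f(-2) = 10

10


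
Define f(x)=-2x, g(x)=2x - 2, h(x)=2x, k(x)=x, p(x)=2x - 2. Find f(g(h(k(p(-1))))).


p(-1) = -4
k(-4) = -4
h(-4) = -8
g(-8) = -18
f(-18) = 36

36


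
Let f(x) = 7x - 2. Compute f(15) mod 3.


f(15) = 103
103 mod 3 = 1

1


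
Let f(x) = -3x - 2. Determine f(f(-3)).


f(-3) = 7
f(7) = -23

-23


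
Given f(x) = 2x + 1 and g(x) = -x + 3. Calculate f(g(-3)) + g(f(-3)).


f(g(-3)) = 13
g(f(-3)) = 8
Sum = 21

21


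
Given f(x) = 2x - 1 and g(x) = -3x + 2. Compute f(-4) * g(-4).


f(-4) = -9
g(-4) = 14
Product = -126

-126


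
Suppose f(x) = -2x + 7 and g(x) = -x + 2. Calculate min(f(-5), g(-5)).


7


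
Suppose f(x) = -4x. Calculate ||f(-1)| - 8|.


4


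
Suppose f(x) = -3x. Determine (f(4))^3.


f(4) = -12
(-12)^3 = -1728

-1728


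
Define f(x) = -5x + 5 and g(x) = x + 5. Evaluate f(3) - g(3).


-18


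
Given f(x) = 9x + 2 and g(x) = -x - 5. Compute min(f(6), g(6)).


f(6) = 56
g(6) = -11
min = -11

-11


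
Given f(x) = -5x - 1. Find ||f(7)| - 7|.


f(7) = -36
|-36| = 36
|36 - 7| = 29

29


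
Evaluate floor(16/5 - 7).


16/5 = 3.2
3.2 - 7 = -3.8
floor(-3.8) = -4

-4


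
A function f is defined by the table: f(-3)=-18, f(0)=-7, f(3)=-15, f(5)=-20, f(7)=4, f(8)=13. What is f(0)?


Reading from the table at x = 0

-7


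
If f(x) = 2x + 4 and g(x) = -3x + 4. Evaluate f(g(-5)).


g(-5) = 19
f(19) = 42

42


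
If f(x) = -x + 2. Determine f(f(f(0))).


2


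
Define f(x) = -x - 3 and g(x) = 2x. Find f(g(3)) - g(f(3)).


f(g(3)) = -9
g(f(3)) = -12
Difference = 3

3


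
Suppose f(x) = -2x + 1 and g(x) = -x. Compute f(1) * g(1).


1


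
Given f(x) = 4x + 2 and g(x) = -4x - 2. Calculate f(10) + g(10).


f(10) = 42
g(10) = -42
Sum = 0

0


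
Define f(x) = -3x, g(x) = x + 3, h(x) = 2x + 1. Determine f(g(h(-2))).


h(-2) = -3
g(-3) = 0
f(0) = 0

0


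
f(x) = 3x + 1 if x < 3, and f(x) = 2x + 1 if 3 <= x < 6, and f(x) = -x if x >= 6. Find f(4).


4 satisfies 3 <= x < 6
f(4) = 9

9


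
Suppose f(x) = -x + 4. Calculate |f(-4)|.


f(-4) = 8
|8| = 8

8


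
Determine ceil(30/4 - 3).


30/4 = 7.5
7.5 - 3 = 4.5
ceil(4.5) = 5

5


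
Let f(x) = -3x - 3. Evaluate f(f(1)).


15


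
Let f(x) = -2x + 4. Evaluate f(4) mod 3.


f(4) = -4
-4 mod 3 = 2

2


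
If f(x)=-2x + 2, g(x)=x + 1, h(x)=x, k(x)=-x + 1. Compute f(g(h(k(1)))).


k(1) = 0
h(0) = 0
g(0) = 1
f(1) = 0

0


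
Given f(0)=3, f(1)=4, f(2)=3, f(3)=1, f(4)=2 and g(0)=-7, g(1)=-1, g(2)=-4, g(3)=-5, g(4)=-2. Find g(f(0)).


f(0) = 3
g(3) = -5

-5


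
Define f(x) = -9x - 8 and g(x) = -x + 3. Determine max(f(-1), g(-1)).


f(-1) = 1
g(-1) = 4
max = 4

4


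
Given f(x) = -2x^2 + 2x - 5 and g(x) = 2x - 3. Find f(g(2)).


g(2) = 1
f(1) = (-2)*(1)^2 + 2*(1) - 5 = -5

-5


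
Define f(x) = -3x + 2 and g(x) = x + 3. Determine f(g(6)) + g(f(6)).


f(g(6)) = -25
g(f(6)) = -13
Sum = -38

-38


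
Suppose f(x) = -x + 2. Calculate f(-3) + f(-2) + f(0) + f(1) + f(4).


f(-3) = 5
f(-2) = 4
f(0) = 2
f(1) = 1
f(4) = -2
Sum = 10

10


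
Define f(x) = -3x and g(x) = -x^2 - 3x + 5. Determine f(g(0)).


g(0) = 5
f(5) = -15

-15


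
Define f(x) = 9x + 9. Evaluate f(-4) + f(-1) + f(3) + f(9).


f(-4) = -27
f(-1) = 0
f(3) = 36
f(9) = 90
Sum = 99

99


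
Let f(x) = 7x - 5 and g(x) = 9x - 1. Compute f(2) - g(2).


f(2) = 9
g(2) = 17
Difference = -8

-8


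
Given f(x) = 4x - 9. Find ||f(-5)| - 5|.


f(-5) = -29
|-29| = 29
|29 - 5| = 24

24


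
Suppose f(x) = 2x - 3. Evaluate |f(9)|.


15


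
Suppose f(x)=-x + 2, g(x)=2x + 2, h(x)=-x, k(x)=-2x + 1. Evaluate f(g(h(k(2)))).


k(2) = -3
h(-3) = 3
g(3) = 8
f(8) = -6

-6


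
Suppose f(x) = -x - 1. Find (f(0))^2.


f(0) = -1
(-1)^2 = 1

1


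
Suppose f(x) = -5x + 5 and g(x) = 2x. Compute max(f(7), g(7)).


f(7) = -30
g(7) = 14
max = 14

14


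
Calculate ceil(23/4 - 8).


-2


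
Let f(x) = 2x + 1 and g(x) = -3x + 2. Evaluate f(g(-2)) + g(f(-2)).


f(g(-2)) = 17
g(f(-2)) = 11
Sum = 28

28


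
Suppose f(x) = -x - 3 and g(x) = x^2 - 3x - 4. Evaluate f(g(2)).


g(2) = -6
f(-6) = 3

3


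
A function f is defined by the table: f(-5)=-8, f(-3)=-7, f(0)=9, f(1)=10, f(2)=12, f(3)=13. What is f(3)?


Reading from the table at x = 3

13


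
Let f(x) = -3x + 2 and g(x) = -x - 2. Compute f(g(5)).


g(5) = -7
f(-7) = 23

23


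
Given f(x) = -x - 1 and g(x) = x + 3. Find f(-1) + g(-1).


f(-1) = 0
g(-1) = 2
Sum = 2

2


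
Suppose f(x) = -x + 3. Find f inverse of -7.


Solve -x + 3 = -7
x = (-7 - 3) / (-1) = 10

10


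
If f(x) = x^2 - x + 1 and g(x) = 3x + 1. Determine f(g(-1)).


g(-1) = -2
f(-2) = 1*(-2)^2 - 1*(-2) + 1 = 7

7


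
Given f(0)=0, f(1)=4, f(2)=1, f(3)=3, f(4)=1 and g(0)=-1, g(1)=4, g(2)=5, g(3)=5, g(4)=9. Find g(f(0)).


f(0) = 0
g(0) = -1

-1


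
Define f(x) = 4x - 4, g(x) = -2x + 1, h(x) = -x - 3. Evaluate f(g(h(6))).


h(6) = -9
g(-9) = 19
f(19) = 72

72


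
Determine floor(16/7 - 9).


16/7 = 2.2857
2.2857 - 9 = -6.7143
floor(-6.7143) = -7

-7


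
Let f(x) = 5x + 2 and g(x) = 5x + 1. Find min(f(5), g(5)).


f(5) = 27
g(5) = 26
min = 26

26


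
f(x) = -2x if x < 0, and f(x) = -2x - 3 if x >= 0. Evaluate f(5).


5 satisfies x >= 0
f(5) = -13

-13


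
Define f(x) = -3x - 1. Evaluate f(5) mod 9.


f(5) = -16
-16 mod 9 = 2

2


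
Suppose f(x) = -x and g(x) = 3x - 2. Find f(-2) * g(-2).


f(-2) = 2
g(-2) = -8
Product = -16

-16


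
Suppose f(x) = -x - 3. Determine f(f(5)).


f(5) = -8
f(-8) = 5

5


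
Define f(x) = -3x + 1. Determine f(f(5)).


f(5) = -14
f(-14) = 43

43


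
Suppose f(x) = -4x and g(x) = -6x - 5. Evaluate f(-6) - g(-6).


f(-6) = 24
g(-6) = 31
Difference = -7

-7


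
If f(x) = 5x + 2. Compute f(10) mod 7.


3


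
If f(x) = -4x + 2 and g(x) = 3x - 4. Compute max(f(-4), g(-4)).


f(-4) = 18
g(-4) = -16
max = 18

18


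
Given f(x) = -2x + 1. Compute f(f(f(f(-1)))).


-21


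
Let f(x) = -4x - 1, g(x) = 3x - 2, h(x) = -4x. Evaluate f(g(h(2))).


h(2) = -8
g(-8) = -26
f(-26) = 103

103


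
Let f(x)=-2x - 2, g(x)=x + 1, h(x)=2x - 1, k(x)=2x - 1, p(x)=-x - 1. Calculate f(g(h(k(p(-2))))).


-6


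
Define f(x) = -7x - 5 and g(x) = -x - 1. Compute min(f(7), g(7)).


f(7) = -54
g(7) = -8
min = -54

-54


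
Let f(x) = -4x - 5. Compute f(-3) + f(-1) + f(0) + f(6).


f(-3) = 7
f(-1) = -1
f(0) = -5
f(6) = -29
Sum = -28

-28


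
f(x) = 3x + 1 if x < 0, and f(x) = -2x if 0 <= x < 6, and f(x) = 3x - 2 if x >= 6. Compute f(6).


6 satisfies x >= 6
f(6) = 16

16


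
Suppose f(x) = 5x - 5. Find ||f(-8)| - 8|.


f(-8) = -45
|-45| = 45
|45 - 8| = 37

37


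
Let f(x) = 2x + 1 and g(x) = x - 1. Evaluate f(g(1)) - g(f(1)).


f(g(1)) = 1
g(f(1)) = 2
Difference = -1

-1


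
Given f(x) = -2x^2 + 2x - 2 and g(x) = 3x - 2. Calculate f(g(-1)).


g(-1) = -5
f(-5) = (-2)*(-5)^2 + 2*(-5) - 2 = -62

-62


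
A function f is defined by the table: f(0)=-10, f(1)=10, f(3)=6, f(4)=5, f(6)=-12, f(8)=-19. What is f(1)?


Reading from the table at x = 1

10


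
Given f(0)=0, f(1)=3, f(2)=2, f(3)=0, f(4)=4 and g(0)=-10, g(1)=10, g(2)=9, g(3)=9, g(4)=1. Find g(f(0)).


f(0) = 0
g(0) = -10

-10


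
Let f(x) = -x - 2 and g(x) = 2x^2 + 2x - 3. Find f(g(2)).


g(2) = 9
f(9) = -11

-11


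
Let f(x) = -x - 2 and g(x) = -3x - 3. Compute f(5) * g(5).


f(5) = -7
g(5) = -18
Product = 126

126


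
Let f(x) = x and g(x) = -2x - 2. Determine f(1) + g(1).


f(1) = 1
g(1) = -4
Sum = -3

-3


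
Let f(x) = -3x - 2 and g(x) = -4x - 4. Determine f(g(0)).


10


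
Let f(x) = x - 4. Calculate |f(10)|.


f(10) = 6
|6| = 6

6


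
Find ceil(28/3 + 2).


12


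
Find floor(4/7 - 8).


4/7 = 0.5714
0.5714 - 8 = -7.4286
floor(-7.4286) = -8

-8


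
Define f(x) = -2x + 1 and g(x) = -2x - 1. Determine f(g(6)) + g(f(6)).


f(g(6)) = 27
g(f(6)) = 21
Sum = 48

48


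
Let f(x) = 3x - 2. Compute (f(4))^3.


f(4) = 10
(10)^3 = 1000

1000


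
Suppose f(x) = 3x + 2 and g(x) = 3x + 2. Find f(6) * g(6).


f(6) = 20
g(6) = 20
Product = 400

400


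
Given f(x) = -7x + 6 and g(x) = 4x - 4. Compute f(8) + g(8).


-22


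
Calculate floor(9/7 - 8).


-7


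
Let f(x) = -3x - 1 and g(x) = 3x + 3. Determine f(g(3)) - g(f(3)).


f(g(3)) = -37
g(f(3)) = -27
Difference = -10

-10


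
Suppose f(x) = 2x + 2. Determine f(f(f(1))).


f(1) = 4
f(4) = 10
f(10) = 22

22


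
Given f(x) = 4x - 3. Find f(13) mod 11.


f(13) = 49
49 mod 11 = 5

5


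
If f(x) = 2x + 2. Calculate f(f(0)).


f(0) = 2
f(2) = 6

6


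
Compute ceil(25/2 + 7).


25/2 = 12.5
12.5 + 7 = 19.5
ceil(19.5) = 20

20


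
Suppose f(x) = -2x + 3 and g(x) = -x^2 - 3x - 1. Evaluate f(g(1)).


13


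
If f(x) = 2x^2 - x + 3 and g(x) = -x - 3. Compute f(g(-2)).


6


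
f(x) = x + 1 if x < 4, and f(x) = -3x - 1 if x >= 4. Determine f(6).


6 satisfies x >= 4
f(6) = -19

-19


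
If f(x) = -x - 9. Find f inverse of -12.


Solve -x - 9 = -12
x = (-12 + 9) / (-1) = 3

3


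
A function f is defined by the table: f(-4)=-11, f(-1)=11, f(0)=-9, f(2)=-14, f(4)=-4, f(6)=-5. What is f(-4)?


Reading from the table at x = -4

-11


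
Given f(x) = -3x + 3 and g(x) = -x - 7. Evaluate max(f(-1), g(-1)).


f(-1) = 6
g(-1) = -6
max = 6

6


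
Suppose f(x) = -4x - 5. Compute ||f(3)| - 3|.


f(3) = -17
|-17| = 17
|17 - 3| = 14

14


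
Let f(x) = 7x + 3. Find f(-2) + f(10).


f(-2) = -11
f(10) = 73
Sum = 62

62


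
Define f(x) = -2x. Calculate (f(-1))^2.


4


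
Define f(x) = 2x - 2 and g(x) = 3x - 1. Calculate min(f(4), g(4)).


f(4) = 6
g(4) = 11
min = 6

6


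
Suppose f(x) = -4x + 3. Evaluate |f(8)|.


f(8) = -29
|-29| = 29

29


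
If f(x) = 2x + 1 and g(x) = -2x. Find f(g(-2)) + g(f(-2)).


15


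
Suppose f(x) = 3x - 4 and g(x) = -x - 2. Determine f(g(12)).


g(12) = -14
f(-14) = -46

-46


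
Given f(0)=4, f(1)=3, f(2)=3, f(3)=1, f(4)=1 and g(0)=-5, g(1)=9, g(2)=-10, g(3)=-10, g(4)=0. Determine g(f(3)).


f(3) = 1
g(1) = 9

9


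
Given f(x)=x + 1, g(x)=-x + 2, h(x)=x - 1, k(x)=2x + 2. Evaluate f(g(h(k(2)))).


-2


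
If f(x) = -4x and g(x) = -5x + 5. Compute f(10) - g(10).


f(10) = -40
g(10) = -45
Difference = 5

5


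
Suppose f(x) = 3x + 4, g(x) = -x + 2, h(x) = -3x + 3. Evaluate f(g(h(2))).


h(2) = -3
g(-3) = 5
f(5) = 19

19


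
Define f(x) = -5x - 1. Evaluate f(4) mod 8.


3


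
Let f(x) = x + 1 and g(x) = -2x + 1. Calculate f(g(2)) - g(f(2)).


f(g(2)) = -2
g(f(2)) = -5
Difference = 3

3


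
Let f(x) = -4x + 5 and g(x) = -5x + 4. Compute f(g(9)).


169


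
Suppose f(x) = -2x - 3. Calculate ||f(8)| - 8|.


f(8) = -19
|-19| = 19
|19 - 8| = 11

11


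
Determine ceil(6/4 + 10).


6/4 = 1.5
1.5 + 10 = 11.5
ceil(11.5) = 12

12


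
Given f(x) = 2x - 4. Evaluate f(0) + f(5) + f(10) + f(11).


f(0) = -4
f(5) = 6
f(10) = 16
f(11) = 18
Sum = 36

36


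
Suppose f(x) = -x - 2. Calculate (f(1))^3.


f(1) = -3
(-3)^3 = -27

-27


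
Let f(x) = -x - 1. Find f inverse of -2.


1


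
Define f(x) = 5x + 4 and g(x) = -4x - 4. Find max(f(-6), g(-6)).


f(-6) = -26
g(-6) = 20
max = 20

20


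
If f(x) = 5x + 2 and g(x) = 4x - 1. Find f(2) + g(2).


f(2) = 12
g(2) = 7
Sum = 19

19


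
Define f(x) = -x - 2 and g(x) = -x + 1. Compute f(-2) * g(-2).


f(-2) = 0
g(-2) = 3
Product = 0

0


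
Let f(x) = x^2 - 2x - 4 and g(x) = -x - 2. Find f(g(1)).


g(1) = -3
f(-3) = 1*(-3)^2 - 2*(-3) - 4 = 11

11


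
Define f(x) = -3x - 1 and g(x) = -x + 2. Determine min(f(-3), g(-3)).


f(-3) = 8
g(-3) = 5
min = 5

5


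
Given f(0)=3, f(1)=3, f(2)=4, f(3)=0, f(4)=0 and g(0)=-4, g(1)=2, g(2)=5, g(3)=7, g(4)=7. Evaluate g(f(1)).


f(1) = 3
g(3) = 7

7


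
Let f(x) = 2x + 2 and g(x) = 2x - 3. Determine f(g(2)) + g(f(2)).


f(g(2)) = 4
g(f(2)) = 9
Sum = 13

13


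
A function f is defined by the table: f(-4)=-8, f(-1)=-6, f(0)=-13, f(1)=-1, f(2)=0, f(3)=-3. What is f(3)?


Reading from the table at x = 3

-3


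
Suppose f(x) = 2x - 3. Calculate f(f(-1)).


-13


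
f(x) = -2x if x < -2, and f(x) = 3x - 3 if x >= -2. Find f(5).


5 satisfies x >= -2
f(5) = 12

12


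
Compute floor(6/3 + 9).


6/3 = 2
2 + 9 = 11
floor(11) = 11

11


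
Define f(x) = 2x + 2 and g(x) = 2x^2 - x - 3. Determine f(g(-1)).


g(-1) = 0
f(0) = 2

2


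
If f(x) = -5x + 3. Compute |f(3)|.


f(3) = -12
|-12| = 12

12


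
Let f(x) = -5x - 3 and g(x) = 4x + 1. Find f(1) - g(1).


-13


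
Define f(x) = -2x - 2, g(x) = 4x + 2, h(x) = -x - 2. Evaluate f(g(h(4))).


h(4) = -6
g(-6) = -22
f(-22) = 42

42


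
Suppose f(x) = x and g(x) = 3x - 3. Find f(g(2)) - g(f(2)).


0


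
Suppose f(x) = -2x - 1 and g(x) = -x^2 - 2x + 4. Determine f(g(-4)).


g(-4) = -4
f(-4) = 7

7


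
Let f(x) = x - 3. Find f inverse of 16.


Solve x - 3 = 16
x = (16 + 3) / 1 = 19

19


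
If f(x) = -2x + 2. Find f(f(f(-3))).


f(-3) = 8
f(8) = -14
f(-14) = 30

30


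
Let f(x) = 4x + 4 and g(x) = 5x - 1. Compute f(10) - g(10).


-5


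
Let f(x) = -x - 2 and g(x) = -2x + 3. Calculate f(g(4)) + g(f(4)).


18


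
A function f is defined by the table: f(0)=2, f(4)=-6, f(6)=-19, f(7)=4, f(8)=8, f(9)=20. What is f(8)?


8


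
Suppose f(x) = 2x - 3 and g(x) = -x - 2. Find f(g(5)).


g(5) = -7
f(-7) = -17

-17


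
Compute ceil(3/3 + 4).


5


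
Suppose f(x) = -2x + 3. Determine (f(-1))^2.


f(-1) = 5
(5)^2 = 25

25


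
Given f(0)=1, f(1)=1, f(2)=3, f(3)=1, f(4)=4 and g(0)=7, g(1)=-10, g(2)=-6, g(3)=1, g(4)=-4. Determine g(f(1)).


f(1) = 1
g(1) = -10

-10


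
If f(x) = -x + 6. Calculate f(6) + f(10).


f(6) = 0
f(10) = -4
Sum = -4

-4


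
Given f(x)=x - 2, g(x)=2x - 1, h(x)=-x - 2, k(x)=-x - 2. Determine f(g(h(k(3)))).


k(3) = -5
h(-5) = 3
g(3) = 5
f(5) = 3

3


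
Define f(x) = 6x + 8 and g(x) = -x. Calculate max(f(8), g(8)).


f(8) = 56
g(8) = -8
max = 56

56


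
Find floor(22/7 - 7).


22/7 = 3.1429
3.1429 - 7 = -3.8571
floor(-3.8571) = -4

-4


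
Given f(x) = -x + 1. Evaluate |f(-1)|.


f(-1) = 2
|2| = 2

2


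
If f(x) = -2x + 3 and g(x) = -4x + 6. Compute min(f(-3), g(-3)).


f(-3) = 9
g(-3) = 18
min = 9

9


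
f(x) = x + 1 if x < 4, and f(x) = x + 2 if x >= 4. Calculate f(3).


3 satisfies x < 4
f(3) = 4

4


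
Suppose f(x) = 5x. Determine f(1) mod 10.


f(1) = 5
5 mod 10 = 5

5


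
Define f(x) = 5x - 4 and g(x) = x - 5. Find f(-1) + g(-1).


f(-1) = -9
g(-1) = -6
Sum = -15

-15


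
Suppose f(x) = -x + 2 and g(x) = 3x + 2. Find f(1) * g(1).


f(1) = 1
g(1) = 5
Product = 5

5


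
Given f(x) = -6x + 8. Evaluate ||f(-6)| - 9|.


f(-6) = 44
|44| = 44
|44 - 9| = 35

35


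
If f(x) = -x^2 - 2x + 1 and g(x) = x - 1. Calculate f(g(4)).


g(4) = 3
f(3) = (-1)*(3)^2 - 2*(3) + 1 = -14

-14


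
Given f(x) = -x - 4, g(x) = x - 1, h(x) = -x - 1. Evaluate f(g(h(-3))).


h(-3) = 2
g(2) = 1
f(1) = -5

-5


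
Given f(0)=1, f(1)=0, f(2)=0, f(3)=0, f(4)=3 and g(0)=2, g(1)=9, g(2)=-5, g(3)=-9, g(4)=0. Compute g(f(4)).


f(4) = 3
g(3) = -9

-9


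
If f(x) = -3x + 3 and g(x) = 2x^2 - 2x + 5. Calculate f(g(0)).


g(0) = 5
f(5) = -12

-12


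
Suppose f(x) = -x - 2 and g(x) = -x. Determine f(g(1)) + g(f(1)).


f(g(1)) = -1
g(f(1)) = 3
Sum = 2

2


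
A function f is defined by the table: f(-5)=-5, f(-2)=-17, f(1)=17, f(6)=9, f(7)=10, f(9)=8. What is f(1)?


17


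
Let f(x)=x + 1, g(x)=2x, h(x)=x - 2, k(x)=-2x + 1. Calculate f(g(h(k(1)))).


-5


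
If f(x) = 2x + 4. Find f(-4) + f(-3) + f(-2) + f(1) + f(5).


14


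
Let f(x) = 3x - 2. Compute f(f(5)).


f(5) = 13
f(13) = 37

37


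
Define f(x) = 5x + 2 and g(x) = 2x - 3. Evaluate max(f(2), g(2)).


12


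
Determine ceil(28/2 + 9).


28/2 = 14
14 + 9 = 23
ceil(23) = 23

23


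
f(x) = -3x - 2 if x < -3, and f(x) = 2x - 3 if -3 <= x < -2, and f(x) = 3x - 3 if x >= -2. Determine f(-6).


-6 satisfies x < -3
f(-6) = 16

16


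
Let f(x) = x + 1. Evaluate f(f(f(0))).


f(0) = 1
f(1) = 2
f(2) = 3

3


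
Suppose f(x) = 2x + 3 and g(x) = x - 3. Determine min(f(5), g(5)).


f(5) = 13
g(5) = 2
min = 2

2


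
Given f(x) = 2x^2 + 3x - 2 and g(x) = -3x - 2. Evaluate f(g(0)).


g(0) = -2
f(-2) = 2*(-2)^2 + 3*(-2) - 2 = 0

0


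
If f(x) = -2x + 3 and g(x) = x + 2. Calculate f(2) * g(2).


f(2) = -1
g(2) = 4
Product = -4

-4


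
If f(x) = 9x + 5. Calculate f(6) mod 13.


f(6) = 59
59 mod 13 = 7

7


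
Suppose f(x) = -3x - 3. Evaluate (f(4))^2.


f(4) = -15
(-15)^2 = 225

225


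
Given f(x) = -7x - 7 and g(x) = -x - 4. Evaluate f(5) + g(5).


f(5) = -42
g(5) = -9
Sum = -51

-51


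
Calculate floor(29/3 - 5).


4


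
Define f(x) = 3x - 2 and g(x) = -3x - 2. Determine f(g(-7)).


g(-7) = 19
f(19) = 55

55


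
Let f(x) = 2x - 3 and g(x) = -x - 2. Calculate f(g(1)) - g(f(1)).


f(g(1)) = -9
g(f(1)) = -1
Difference = -8

-8


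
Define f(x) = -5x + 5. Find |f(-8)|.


45


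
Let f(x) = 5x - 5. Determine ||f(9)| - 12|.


f(9) = 40
|40| = 40
|40 - 12| = 28

28


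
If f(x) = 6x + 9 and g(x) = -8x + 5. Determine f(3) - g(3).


f(3) = 27
g(3) = -19
Difference = 46

46


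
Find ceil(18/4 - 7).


18/4 = 4.5
4.5 - 7 = -2.5
ceil(-2.5) = -2

-2


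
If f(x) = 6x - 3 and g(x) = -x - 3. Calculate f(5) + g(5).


19


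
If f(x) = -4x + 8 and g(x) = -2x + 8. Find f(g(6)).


24


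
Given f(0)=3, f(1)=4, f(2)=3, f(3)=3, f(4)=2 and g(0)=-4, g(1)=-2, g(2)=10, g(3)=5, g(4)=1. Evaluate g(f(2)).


f(2) = 3
g(3) = 5

5


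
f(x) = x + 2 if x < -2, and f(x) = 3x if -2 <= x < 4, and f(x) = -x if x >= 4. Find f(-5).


-3


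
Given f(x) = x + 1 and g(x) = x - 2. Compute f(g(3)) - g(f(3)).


f(g(3)) = 2
g(f(3)) = 2
Difference = 0

0


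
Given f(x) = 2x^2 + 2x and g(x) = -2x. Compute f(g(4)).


g(4) = -8
f(-8) = 2*(-8)^2 + 2*(-8) = 112

112
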